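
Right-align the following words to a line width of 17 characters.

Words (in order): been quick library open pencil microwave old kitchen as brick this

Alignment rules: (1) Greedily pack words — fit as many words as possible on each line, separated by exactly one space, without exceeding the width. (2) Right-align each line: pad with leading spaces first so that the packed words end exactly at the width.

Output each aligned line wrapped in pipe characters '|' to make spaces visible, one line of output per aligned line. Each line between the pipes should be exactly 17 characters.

Line 1: ['been', 'quick'] (min_width=10, slack=7)
Line 2: ['library', 'open'] (min_width=12, slack=5)
Line 3: ['pencil', 'microwave'] (min_width=16, slack=1)
Line 4: ['old', 'kitchen', 'as'] (min_width=14, slack=3)
Line 5: ['brick', 'this'] (min_width=10, slack=7)

Answer: |       been quick|
|     library open|
| pencil microwave|
|   old kitchen as|
|       brick this|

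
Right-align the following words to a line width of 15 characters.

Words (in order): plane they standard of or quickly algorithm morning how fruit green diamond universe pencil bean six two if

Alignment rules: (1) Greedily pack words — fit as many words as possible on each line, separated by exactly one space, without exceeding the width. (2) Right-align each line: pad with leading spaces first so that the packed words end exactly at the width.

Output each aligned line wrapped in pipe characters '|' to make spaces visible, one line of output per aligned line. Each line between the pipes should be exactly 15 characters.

Answer: |     plane they|
| standard of or|
|        quickly|
|      algorithm|
|    morning how|
|    fruit green|
|        diamond|
|universe pencil|
|bean six two if|

Derivation:
Line 1: ['plane', 'they'] (min_width=10, slack=5)
Line 2: ['standard', 'of', 'or'] (min_width=14, slack=1)
Line 3: ['quickly'] (min_width=7, slack=8)
Line 4: ['algorithm'] (min_width=9, slack=6)
Line 5: ['morning', 'how'] (min_width=11, slack=4)
Line 6: ['fruit', 'green'] (min_width=11, slack=4)
Line 7: ['diamond'] (min_width=7, slack=8)
Line 8: ['universe', 'pencil'] (min_width=15, slack=0)
Line 9: ['bean', 'six', 'two', 'if'] (min_width=15, slack=0)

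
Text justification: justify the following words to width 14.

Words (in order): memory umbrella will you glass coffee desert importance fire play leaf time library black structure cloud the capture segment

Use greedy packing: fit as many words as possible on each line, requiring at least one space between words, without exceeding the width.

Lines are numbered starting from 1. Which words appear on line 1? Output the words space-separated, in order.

Answer: memory

Derivation:
Line 1: ['memory'] (min_width=6, slack=8)
Line 2: ['umbrella', 'will'] (min_width=13, slack=1)
Line 3: ['you', 'glass'] (min_width=9, slack=5)
Line 4: ['coffee', 'desert'] (min_width=13, slack=1)
Line 5: ['importance'] (min_width=10, slack=4)
Line 6: ['fire', 'play', 'leaf'] (min_width=14, slack=0)
Line 7: ['time', 'library'] (min_width=12, slack=2)
Line 8: ['black'] (min_width=5, slack=9)
Line 9: ['structure'] (min_width=9, slack=5)
Line 10: ['cloud', 'the'] (min_width=9, slack=5)
Line 11: ['capture'] (min_width=7, slack=7)
Line 12: ['segment'] (min_width=7, slack=7)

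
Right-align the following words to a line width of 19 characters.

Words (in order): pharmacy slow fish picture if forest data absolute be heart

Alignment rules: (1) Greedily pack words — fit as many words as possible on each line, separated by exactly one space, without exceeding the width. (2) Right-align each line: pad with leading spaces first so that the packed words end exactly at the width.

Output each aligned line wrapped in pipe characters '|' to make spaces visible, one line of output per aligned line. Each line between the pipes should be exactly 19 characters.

Answer: | pharmacy slow fish|
|  picture if forest|
|   data absolute be|
|              heart|

Derivation:
Line 1: ['pharmacy', 'slow', 'fish'] (min_width=18, slack=1)
Line 2: ['picture', 'if', 'forest'] (min_width=17, slack=2)
Line 3: ['data', 'absolute', 'be'] (min_width=16, slack=3)
Line 4: ['heart'] (min_width=5, slack=14)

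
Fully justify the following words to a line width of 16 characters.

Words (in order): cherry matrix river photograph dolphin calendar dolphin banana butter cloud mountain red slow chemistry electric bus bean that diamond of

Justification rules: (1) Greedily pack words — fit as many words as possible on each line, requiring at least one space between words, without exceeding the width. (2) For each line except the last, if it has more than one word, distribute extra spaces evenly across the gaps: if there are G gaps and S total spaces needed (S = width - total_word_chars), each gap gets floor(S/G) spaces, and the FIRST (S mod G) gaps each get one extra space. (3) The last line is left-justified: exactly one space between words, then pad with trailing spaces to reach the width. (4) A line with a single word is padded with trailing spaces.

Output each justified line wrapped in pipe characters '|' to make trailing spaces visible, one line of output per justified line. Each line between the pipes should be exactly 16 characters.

Answer: |cherry    matrix|
|river photograph|
|dolphin calendar|
|dolphin   banana|
|butter     cloud|
|mountain     red|
|slow   chemistry|
|electric     bus|
|bean        that|
|diamond of      |

Derivation:
Line 1: ['cherry', 'matrix'] (min_width=13, slack=3)
Line 2: ['river', 'photograph'] (min_width=16, slack=0)
Line 3: ['dolphin', 'calendar'] (min_width=16, slack=0)
Line 4: ['dolphin', 'banana'] (min_width=14, slack=2)
Line 5: ['butter', 'cloud'] (min_width=12, slack=4)
Line 6: ['mountain', 'red'] (min_width=12, slack=4)
Line 7: ['slow', 'chemistry'] (min_width=14, slack=2)
Line 8: ['electric', 'bus'] (min_width=12, slack=4)
Line 9: ['bean', 'that'] (min_width=9, slack=7)
Line 10: ['diamond', 'of'] (min_width=10, slack=6)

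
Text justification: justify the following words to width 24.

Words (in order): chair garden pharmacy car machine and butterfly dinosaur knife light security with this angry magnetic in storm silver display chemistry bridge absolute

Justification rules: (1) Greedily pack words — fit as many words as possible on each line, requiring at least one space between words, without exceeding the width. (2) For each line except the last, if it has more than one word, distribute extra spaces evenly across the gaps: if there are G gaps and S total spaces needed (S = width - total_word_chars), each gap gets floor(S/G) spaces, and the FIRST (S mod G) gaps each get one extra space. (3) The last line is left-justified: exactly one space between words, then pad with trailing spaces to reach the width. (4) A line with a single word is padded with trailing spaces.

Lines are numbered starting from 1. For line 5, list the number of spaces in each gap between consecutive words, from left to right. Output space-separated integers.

Line 1: ['chair', 'garden', 'pharmacy'] (min_width=21, slack=3)
Line 2: ['car', 'machine', 'and'] (min_width=15, slack=9)
Line 3: ['butterfly', 'dinosaur', 'knife'] (min_width=24, slack=0)
Line 4: ['light', 'security', 'with', 'this'] (min_width=24, slack=0)
Line 5: ['angry', 'magnetic', 'in', 'storm'] (min_width=23, slack=1)
Line 6: ['silver', 'display', 'chemistry'] (min_width=24, slack=0)
Line 7: ['bridge', 'absolute'] (min_width=15, slack=9)

Answer: 2 1 1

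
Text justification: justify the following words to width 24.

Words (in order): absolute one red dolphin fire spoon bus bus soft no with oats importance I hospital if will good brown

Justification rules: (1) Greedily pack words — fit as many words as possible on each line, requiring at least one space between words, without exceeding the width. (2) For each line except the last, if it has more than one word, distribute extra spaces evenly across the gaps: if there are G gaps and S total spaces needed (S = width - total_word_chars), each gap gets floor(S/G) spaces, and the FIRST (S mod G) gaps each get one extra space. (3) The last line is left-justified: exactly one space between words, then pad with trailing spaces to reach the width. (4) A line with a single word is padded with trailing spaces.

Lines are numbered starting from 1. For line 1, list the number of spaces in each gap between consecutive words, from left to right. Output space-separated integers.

Line 1: ['absolute', 'one', 'red', 'dolphin'] (min_width=24, slack=0)
Line 2: ['fire', 'spoon', 'bus', 'bus', 'soft'] (min_width=23, slack=1)
Line 3: ['no', 'with', 'oats', 'importance'] (min_width=23, slack=1)
Line 4: ['I', 'hospital', 'if', 'will', 'good'] (min_width=23, slack=1)
Line 5: ['brown'] (min_width=5, slack=19)

Answer: 1 1 1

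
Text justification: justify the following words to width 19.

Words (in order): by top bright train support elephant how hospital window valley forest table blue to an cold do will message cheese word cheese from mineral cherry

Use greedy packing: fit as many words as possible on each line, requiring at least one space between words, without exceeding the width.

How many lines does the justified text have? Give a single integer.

Answer: 8

Derivation:
Line 1: ['by', 'top', 'bright', 'train'] (min_width=19, slack=0)
Line 2: ['support', 'elephant'] (min_width=16, slack=3)
Line 3: ['how', 'hospital', 'window'] (min_width=19, slack=0)
Line 4: ['valley', 'forest', 'table'] (min_width=19, slack=0)
Line 5: ['blue', 'to', 'an', 'cold', 'do'] (min_width=18, slack=1)
Line 6: ['will', 'message', 'cheese'] (min_width=19, slack=0)
Line 7: ['word', 'cheese', 'from'] (min_width=16, slack=3)
Line 8: ['mineral', 'cherry'] (min_width=14, slack=5)
Total lines: 8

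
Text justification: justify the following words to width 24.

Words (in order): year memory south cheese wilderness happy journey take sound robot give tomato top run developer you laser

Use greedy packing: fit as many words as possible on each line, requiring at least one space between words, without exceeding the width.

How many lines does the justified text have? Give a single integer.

Line 1: ['year', 'memory', 'south', 'cheese'] (min_width=24, slack=0)
Line 2: ['wilderness', 'happy', 'journey'] (min_width=24, slack=0)
Line 3: ['take', 'sound', 'robot', 'give'] (min_width=21, slack=3)
Line 4: ['tomato', 'top', 'run', 'developer'] (min_width=24, slack=0)
Line 5: ['you', 'laser'] (min_width=9, slack=15)
Total lines: 5

Answer: 5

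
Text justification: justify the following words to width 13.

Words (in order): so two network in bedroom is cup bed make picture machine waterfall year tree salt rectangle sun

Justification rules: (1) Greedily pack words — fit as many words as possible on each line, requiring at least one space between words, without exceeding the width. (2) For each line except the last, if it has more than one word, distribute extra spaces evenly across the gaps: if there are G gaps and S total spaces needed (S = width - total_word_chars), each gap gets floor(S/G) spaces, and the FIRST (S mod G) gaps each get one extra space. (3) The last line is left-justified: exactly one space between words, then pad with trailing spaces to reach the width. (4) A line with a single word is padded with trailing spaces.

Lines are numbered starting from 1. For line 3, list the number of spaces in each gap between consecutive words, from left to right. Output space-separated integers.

Line 1: ['so', 'two'] (min_width=6, slack=7)
Line 2: ['network', 'in'] (min_width=10, slack=3)
Line 3: ['bedroom', 'is'] (min_width=10, slack=3)
Line 4: ['cup', 'bed', 'make'] (min_width=12, slack=1)
Line 5: ['picture'] (min_width=7, slack=6)
Line 6: ['machine'] (min_width=7, slack=6)
Line 7: ['waterfall'] (min_width=9, slack=4)
Line 8: ['year', 'tree'] (min_width=9, slack=4)
Line 9: ['salt'] (min_width=4, slack=9)
Line 10: ['rectangle', 'sun'] (min_width=13, slack=0)

Answer: 4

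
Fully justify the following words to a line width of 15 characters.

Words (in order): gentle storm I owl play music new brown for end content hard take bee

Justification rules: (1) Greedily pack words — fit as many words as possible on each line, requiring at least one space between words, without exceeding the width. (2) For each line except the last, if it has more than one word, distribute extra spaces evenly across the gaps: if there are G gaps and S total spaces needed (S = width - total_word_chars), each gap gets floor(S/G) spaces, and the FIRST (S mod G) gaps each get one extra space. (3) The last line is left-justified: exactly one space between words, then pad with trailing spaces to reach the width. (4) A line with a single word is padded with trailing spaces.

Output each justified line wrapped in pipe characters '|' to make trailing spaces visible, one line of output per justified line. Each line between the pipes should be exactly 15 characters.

Line 1: ['gentle', 'storm', 'I'] (min_width=14, slack=1)
Line 2: ['owl', 'play', 'music'] (min_width=14, slack=1)
Line 3: ['new', 'brown', 'for'] (min_width=13, slack=2)
Line 4: ['end', 'content'] (min_width=11, slack=4)
Line 5: ['hard', 'take', 'bee'] (min_width=13, slack=2)

Answer: |gentle  storm I|
|owl  play music|
|new  brown  for|
|end     content|
|hard take bee  |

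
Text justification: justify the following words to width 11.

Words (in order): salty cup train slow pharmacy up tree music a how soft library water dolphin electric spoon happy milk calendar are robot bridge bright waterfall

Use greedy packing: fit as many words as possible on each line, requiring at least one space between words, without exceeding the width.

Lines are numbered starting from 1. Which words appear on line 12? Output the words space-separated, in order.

Answer: calendar

Derivation:
Line 1: ['salty', 'cup'] (min_width=9, slack=2)
Line 2: ['train', 'slow'] (min_width=10, slack=1)
Line 3: ['pharmacy', 'up'] (min_width=11, slack=0)
Line 4: ['tree', 'music'] (min_width=10, slack=1)
Line 5: ['a', 'how', 'soft'] (min_width=10, slack=1)
Line 6: ['library'] (min_width=7, slack=4)
Line 7: ['water'] (min_width=5, slack=6)
Line 8: ['dolphin'] (min_width=7, slack=4)
Line 9: ['electric'] (min_width=8, slack=3)
Line 10: ['spoon', 'happy'] (min_width=11, slack=0)
Line 11: ['milk'] (min_width=4, slack=7)
Line 12: ['calendar'] (min_width=8, slack=3)
Line 13: ['are', 'robot'] (min_width=9, slack=2)
Line 14: ['bridge'] (min_width=6, slack=5)
Line 15: ['bright'] (min_width=6, slack=5)
Line 16: ['waterfall'] (min_width=9, slack=2)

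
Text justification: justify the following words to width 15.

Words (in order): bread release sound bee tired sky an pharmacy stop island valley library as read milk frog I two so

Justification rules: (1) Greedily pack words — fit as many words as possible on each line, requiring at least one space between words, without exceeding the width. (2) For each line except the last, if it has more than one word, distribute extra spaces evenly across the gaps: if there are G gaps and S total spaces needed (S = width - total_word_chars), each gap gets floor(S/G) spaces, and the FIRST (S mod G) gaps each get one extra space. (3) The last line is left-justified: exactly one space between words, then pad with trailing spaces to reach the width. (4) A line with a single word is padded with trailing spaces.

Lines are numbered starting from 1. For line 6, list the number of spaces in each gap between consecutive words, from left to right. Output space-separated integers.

Line 1: ['bread', 'release'] (min_width=13, slack=2)
Line 2: ['sound', 'bee', 'tired'] (min_width=15, slack=0)
Line 3: ['sky', 'an', 'pharmacy'] (min_width=15, slack=0)
Line 4: ['stop', 'island'] (min_width=11, slack=4)
Line 5: ['valley', 'library'] (min_width=14, slack=1)
Line 6: ['as', 'read', 'milk'] (min_width=12, slack=3)
Line 7: ['frog', 'I', 'two', 'so'] (min_width=13, slack=2)

Answer: 3 2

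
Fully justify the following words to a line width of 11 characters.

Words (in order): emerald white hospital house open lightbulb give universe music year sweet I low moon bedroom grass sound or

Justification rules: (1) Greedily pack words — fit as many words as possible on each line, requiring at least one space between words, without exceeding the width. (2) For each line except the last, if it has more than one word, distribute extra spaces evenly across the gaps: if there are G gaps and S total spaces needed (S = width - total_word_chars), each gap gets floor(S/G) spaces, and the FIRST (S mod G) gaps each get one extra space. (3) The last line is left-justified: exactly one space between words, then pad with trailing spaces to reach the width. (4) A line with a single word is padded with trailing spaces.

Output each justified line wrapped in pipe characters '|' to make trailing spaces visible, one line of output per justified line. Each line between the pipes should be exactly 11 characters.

Answer: |emerald    |
|white      |
|hospital   |
|house  open|
|lightbulb  |
|give       |
|universe   |
|music  year|
|sweet I low|
|moon       |
|bedroom    |
|grass sound|
|or         |

Derivation:
Line 1: ['emerald'] (min_width=7, slack=4)
Line 2: ['white'] (min_width=5, slack=6)
Line 3: ['hospital'] (min_width=8, slack=3)
Line 4: ['house', 'open'] (min_width=10, slack=1)
Line 5: ['lightbulb'] (min_width=9, slack=2)
Line 6: ['give'] (min_width=4, slack=7)
Line 7: ['universe'] (min_width=8, slack=3)
Line 8: ['music', 'year'] (min_width=10, slack=1)
Line 9: ['sweet', 'I', 'low'] (min_width=11, slack=0)
Line 10: ['moon'] (min_width=4, slack=7)
Line 11: ['bedroom'] (min_width=7, slack=4)
Line 12: ['grass', 'sound'] (min_width=11, slack=0)
Line 13: ['or'] (min_width=2, slack=9)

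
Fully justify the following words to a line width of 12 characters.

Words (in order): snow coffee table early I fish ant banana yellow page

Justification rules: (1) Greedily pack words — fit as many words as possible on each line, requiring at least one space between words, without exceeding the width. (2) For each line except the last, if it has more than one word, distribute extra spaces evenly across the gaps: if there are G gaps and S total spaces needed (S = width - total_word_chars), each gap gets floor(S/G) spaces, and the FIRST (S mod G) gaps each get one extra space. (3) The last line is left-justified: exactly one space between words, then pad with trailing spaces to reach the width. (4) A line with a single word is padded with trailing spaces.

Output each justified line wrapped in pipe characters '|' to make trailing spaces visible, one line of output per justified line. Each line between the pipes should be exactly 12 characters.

Answer: |snow  coffee|
|table  early|
|I  fish  ant|
|banana      |
|yellow page |

Derivation:
Line 1: ['snow', 'coffee'] (min_width=11, slack=1)
Line 2: ['table', 'early'] (min_width=11, slack=1)
Line 3: ['I', 'fish', 'ant'] (min_width=10, slack=2)
Line 4: ['banana'] (min_width=6, slack=6)
Line 5: ['yellow', 'page'] (min_width=11, slack=1)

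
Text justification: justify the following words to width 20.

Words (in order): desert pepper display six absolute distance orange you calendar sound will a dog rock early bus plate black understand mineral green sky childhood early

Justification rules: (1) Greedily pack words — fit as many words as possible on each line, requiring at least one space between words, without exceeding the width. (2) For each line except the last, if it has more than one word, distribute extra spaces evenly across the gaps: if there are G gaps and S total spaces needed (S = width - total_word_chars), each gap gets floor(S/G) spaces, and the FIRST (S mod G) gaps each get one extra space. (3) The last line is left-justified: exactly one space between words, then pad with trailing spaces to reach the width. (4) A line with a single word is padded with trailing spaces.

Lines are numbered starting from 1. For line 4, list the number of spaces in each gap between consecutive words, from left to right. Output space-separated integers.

Line 1: ['desert', 'pepper'] (min_width=13, slack=7)
Line 2: ['display', 'six', 'absolute'] (min_width=20, slack=0)
Line 3: ['distance', 'orange', 'you'] (min_width=19, slack=1)
Line 4: ['calendar', 'sound', 'will'] (min_width=19, slack=1)
Line 5: ['a', 'dog', 'rock', 'early', 'bus'] (min_width=20, slack=0)
Line 6: ['plate', 'black'] (min_width=11, slack=9)
Line 7: ['understand', 'mineral'] (min_width=18, slack=2)
Line 8: ['green', 'sky', 'childhood'] (min_width=19, slack=1)
Line 9: ['early'] (min_width=5, slack=15)

Answer: 2 1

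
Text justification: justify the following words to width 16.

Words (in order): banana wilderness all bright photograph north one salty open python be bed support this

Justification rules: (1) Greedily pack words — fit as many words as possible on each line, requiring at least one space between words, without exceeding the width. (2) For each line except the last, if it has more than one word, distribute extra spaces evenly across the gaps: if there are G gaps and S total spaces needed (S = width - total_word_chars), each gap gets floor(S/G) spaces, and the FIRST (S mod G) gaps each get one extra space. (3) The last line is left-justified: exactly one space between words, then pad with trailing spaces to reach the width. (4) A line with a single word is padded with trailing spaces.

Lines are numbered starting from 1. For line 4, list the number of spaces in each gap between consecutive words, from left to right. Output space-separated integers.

Line 1: ['banana'] (min_width=6, slack=10)
Line 2: ['wilderness', 'all'] (min_width=14, slack=2)
Line 3: ['bright'] (min_width=6, slack=10)
Line 4: ['photograph', 'north'] (min_width=16, slack=0)
Line 5: ['one', 'salty', 'open'] (min_width=14, slack=2)
Line 6: ['python', 'be', 'bed'] (min_width=13, slack=3)
Line 7: ['support', 'this'] (min_width=12, slack=4)

Answer: 1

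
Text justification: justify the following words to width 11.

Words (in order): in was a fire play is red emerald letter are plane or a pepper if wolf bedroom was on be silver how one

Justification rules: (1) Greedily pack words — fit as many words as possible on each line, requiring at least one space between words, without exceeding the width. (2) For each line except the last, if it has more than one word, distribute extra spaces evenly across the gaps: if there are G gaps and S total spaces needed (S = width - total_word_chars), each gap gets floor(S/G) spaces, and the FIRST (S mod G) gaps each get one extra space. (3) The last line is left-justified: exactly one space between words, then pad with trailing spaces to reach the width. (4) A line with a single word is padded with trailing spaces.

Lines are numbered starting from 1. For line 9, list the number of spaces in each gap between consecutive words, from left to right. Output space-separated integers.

Answer: 1

Derivation:
Line 1: ['in', 'was', 'a'] (min_width=8, slack=3)
Line 2: ['fire', 'play'] (min_width=9, slack=2)
Line 3: ['is', 'red'] (min_width=6, slack=5)
Line 4: ['emerald'] (min_width=7, slack=4)
Line 5: ['letter', 'are'] (min_width=10, slack=1)
Line 6: ['plane', 'or', 'a'] (min_width=10, slack=1)
Line 7: ['pepper', 'if'] (min_width=9, slack=2)
Line 8: ['wolf'] (min_width=4, slack=7)
Line 9: ['bedroom', 'was'] (min_width=11, slack=0)
Line 10: ['on', 'be'] (min_width=5, slack=6)
Line 11: ['silver', 'how'] (min_width=10, slack=1)
Line 12: ['one'] (min_width=3, slack=8)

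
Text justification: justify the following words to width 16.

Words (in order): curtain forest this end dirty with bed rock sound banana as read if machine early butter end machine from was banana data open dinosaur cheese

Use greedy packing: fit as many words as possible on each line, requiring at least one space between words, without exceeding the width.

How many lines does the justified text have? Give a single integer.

Answer: 9

Derivation:
Line 1: ['curtain', 'forest'] (min_width=14, slack=2)
Line 2: ['this', 'end', 'dirty'] (min_width=14, slack=2)
Line 3: ['with', 'bed', 'rock'] (min_width=13, slack=3)
Line 4: ['sound', 'banana', 'as'] (min_width=15, slack=1)
Line 5: ['read', 'if', 'machine'] (min_width=15, slack=1)
Line 6: ['early', 'butter', 'end'] (min_width=16, slack=0)
Line 7: ['machine', 'from', 'was'] (min_width=16, slack=0)
Line 8: ['banana', 'data', 'open'] (min_width=16, slack=0)
Line 9: ['dinosaur', 'cheese'] (min_width=15, slack=1)
Total lines: 9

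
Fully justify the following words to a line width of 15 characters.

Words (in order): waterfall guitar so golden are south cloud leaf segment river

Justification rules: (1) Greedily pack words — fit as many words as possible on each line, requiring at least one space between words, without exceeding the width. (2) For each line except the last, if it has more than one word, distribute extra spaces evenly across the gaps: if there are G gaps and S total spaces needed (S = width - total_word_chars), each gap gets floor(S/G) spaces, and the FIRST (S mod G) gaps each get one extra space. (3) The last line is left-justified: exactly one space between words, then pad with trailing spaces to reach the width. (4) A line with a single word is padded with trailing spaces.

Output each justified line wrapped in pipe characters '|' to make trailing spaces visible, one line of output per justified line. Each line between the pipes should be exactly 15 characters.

Answer: |waterfall      |
|guitar       so|
|golden      are|
|south     cloud|
|leaf    segment|
|river          |

Derivation:
Line 1: ['waterfall'] (min_width=9, slack=6)
Line 2: ['guitar', 'so'] (min_width=9, slack=6)
Line 3: ['golden', 'are'] (min_width=10, slack=5)
Line 4: ['south', 'cloud'] (min_width=11, slack=4)
Line 5: ['leaf', 'segment'] (min_width=12, slack=3)
Line 6: ['river'] (min_width=5, slack=10)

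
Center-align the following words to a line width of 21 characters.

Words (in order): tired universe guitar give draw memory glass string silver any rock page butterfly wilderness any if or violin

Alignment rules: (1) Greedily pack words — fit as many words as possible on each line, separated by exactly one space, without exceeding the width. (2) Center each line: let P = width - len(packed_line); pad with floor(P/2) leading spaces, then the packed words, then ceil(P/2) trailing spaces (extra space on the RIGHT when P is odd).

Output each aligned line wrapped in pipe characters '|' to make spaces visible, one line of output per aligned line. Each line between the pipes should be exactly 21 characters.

Line 1: ['tired', 'universe', 'guitar'] (min_width=21, slack=0)
Line 2: ['give', 'draw', 'memory'] (min_width=16, slack=5)
Line 3: ['glass', 'string', 'silver'] (min_width=19, slack=2)
Line 4: ['any', 'rock', 'page'] (min_width=13, slack=8)
Line 5: ['butterfly', 'wilderness'] (min_width=20, slack=1)
Line 6: ['any', 'if', 'or', 'violin'] (min_width=16, slack=5)

Answer: |tired universe guitar|
|  give draw memory   |
| glass string silver |
|    any rock page    |
|butterfly wilderness |
|  any if or violin   |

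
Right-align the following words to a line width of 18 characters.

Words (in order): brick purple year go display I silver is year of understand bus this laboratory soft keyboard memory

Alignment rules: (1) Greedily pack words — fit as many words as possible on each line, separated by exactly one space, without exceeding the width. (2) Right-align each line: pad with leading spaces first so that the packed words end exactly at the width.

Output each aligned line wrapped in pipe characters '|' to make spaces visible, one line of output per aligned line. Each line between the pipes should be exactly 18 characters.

Answer: | brick purple year|
|      go display I|
| silver is year of|
|    understand bus|
|   this laboratory|
|     soft keyboard|
|            memory|

Derivation:
Line 1: ['brick', 'purple', 'year'] (min_width=17, slack=1)
Line 2: ['go', 'display', 'I'] (min_width=12, slack=6)
Line 3: ['silver', 'is', 'year', 'of'] (min_width=17, slack=1)
Line 4: ['understand', 'bus'] (min_width=14, slack=4)
Line 5: ['this', 'laboratory'] (min_width=15, slack=3)
Line 6: ['soft', 'keyboard'] (min_width=13, slack=5)
Line 7: ['memory'] (min_width=6, slack=12)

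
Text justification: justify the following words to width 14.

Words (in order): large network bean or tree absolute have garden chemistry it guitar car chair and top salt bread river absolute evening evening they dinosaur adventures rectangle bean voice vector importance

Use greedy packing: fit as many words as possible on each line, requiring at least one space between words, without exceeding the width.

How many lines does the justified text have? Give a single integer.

Answer: 16

Derivation:
Line 1: ['large', 'network'] (min_width=13, slack=1)
Line 2: ['bean', 'or', 'tree'] (min_width=12, slack=2)
Line 3: ['absolute', 'have'] (min_width=13, slack=1)
Line 4: ['garden'] (min_width=6, slack=8)
Line 5: ['chemistry', 'it'] (min_width=12, slack=2)
Line 6: ['guitar', 'car'] (min_width=10, slack=4)
Line 7: ['chair', 'and', 'top'] (min_width=13, slack=1)
Line 8: ['salt', 'bread'] (min_width=10, slack=4)
Line 9: ['river', 'absolute'] (min_width=14, slack=0)
Line 10: ['evening'] (min_width=7, slack=7)
Line 11: ['evening', 'they'] (min_width=12, slack=2)
Line 12: ['dinosaur'] (min_width=8, slack=6)
Line 13: ['adventures'] (min_width=10, slack=4)
Line 14: ['rectangle', 'bean'] (min_width=14, slack=0)
Line 15: ['voice', 'vector'] (min_width=12, slack=2)
Line 16: ['importance'] (min_width=10, slack=4)
Total lines: 16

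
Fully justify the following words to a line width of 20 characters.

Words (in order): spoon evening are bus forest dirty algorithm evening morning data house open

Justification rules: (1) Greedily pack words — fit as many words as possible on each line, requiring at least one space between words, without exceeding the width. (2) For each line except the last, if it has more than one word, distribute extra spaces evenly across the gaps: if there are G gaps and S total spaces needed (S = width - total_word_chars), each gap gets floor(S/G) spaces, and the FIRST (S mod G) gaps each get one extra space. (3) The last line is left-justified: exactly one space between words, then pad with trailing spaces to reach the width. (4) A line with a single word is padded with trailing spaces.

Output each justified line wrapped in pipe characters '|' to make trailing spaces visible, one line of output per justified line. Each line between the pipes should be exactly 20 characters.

Line 1: ['spoon', 'evening', 'are'] (min_width=17, slack=3)
Line 2: ['bus', 'forest', 'dirty'] (min_width=16, slack=4)
Line 3: ['algorithm', 'evening'] (min_width=17, slack=3)
Line 4: ['morning', 'data', 'house'] (min_width=18, slack=2)
Line 5: ['open'] (min_width=4, slack=16)

Answer: |spoon   evening  are|
|bus   forest   dirty|
|algorithm    evening|
|morning  data  house|
|open                |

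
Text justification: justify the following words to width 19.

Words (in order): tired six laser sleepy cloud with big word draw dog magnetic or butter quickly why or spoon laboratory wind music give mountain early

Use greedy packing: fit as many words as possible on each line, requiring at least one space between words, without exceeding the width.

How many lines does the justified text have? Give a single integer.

Line 1: ['tired', 'six', 'laser'] (min_width=15, slack=4)
Line 2: ['sleepy', 'cloud', 'with'] (min_width=17, slack=2)
Line 3: ['big', 'word', 'draw', 'dog'] (min_width=17, slack=2)
Line 4: ['magnetic', 'or', 'butter'] (min_width=18, slack=1)
Line 5: ['quickly', 'why', 'or'] (min_width=14, slack=5)
Line 6: ['spoon', 'laboratory'] (min_width=16, slack=3)
Line 7: ['wind', 'music', 'give'] (min_width=15, slack=4)
Line 8: ['mountain', 'early'] (min_width=14, slack=5)
Total lines: 8

Answer: 8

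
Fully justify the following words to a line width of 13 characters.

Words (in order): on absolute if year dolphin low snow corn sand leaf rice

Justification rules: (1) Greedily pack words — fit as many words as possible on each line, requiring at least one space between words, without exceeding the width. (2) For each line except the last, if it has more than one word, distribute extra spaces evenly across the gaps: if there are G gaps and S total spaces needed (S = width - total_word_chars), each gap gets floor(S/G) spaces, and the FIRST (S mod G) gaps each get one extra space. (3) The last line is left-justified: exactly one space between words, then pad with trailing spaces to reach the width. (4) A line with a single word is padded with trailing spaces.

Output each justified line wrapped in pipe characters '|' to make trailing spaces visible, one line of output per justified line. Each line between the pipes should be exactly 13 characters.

Answer: |on   absolute|
|if       year|
|dolphin   low|
|snow     corn|
|sand     leaf|
|rice         |

Derivation:
Line 1: ['on', 'absolute'] (min_width=11, slack=2)
Line 2: ['if', 'year'] (min_width=7, slack=6)
Line 3: ['dolphin', 'low'] (min_width=11, slack=2)
Line 4: ['snow', 'corn'] (min_width=9, slack=4)
Line 5: ['sand', 'leaf'] (min_width=9, slack=4)
Line 6: ['rice'] (min_width=4, slack=9)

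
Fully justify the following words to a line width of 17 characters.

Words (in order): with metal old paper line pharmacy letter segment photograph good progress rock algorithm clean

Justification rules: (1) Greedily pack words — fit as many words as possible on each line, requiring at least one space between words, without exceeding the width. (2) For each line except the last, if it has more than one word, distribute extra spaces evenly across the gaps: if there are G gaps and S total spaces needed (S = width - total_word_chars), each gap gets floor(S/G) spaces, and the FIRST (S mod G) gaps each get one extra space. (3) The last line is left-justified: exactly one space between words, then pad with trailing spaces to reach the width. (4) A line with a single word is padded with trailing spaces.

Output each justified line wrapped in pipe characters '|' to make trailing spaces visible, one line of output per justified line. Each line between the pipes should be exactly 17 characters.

Answer: |with   metal  old|
|paper        line|
|pharmacy   letter|
|segment          |
|photograph   good|
|progress     rock|
|algorithm clean  |

Derivation:
Line 1: ['with', 'metal', 'old'] (min_width=14, slack=3)
Line 2: ['paper', 'line'] (min_width=10, slack=7)
Line 3: ['pharmacy', 'letter'] (min_width=15, slack=2)
Line 4: ['segment'] (min_width=7, slack=10)
Line 5: ['photograph', 'good'] (min_width=15, slack=2)
Line 6: ['progress', 'rock'] (min_width=13, slack=4)
Line 7: ['algorithm', 'clean'] (min_width=15, slack=2)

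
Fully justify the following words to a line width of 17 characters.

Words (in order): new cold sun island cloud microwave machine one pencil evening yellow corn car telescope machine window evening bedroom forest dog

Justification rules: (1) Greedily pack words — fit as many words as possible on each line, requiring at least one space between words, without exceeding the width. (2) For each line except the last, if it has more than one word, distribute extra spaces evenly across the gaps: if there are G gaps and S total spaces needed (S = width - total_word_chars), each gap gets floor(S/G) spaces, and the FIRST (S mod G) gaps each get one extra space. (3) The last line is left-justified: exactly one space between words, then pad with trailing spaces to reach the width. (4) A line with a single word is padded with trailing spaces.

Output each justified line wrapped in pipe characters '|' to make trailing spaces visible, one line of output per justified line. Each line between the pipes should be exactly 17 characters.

Answer: |new    cold   sun|
|island      cloud|
|microwave machine|
|one        pencil|
|evening    yellow|
|corn          car|
|telescope machine|
|window    evening|
|bedroom    forest|
|dog              |

Derivation:
Line 1: ['new', 'cold', 'sun'] (min_width=12, slack=5)
Line 2: ['island', 'cloud'] (min_width=12, slack=5)
Line 3: ['microwave', 'machine'] (min_width=17, slack=0)
Line 4: ['one', 'pencil'] (min_width=10, slack=7)
Line 5: ['evening', 'yellow'] (min_width=14, slack=3)
Line 6: ['corn', 'car'] (min_width=8, slack=9)
Line 7: ['telescope', 'machine'] (min_width=17, slack=0)
Line 8: ['window', 'evening'] (min_width=14, slack=3)
Line 9: ['bedroom', 'forest'] (min_width=14, slack=3)
Line 10: ['dog'] (min_width=3, slack=14)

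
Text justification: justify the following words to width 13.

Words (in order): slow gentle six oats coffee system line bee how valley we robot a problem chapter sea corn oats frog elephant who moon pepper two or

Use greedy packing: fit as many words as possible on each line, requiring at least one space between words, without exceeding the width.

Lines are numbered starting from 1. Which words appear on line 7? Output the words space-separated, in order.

Line 1: ['slow', 'gentle'] (min_width=11, slack=2)
Line 2: ['six', 'oats'] (min_width=8, slack=5)
Line 3: ['coffee', 'system'] (min_width=13, slack=0)
Line 4: ['line', 'bee', 'how'] (min_width=12, slack=1)
Line 5: ['valley', 'we'] (min_width=9, slack=4)
Line 6: ['robot', 'a'] (min_width=7, slack=6)
Line 7: ['problem'] (min_width=7, slack=6)
Line 8: ['chapter', 'sea'] (min_width=11, slack=2)
Line 9: ['corn', 'oats'] (min_width=9, slack=4)
Line 10: ['frog', 'elephant'] (min_width=13, slack=0)
Line 11: ['who', 'moon'] (min_width=8, slack=5)
Line 12: ['pepper', 'two', 'or'] (min_width=13, slack=0)

Answer: problem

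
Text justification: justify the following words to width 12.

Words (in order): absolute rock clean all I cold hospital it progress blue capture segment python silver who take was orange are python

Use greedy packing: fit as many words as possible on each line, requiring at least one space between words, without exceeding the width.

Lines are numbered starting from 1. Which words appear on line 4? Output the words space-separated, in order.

Line 1: ['absolute'] (min_width=8, slack=4)
Line 2: ['rock', 'clean'] (min_width=10, slack=2)
Line 3: ['all', 'I', 'cold'] (min_width=10, slack=2)
Line 4: ['hospital', 'it'] (min_width=11, slack=1)
Line 5: ['progress'] (min_width=8, slack=4)
Line 6: ['blue', 'capture'] (min_width=12, slack=0)
Line 7: ['segment'] (min_width=7, slack=5)
Line 8: ['python'] (min_width=6, slack=6)
Line 9: ['silver', 'who'] (min_width=10, slack=2)
Line 10: ['take', 'was'] (min_width=8, slack=4)
Line 11: ['orange', 'are'] (min_width=10, slack=2)
Line 12: ['python'] (min_width=6, slack=6)

Answer: hospital it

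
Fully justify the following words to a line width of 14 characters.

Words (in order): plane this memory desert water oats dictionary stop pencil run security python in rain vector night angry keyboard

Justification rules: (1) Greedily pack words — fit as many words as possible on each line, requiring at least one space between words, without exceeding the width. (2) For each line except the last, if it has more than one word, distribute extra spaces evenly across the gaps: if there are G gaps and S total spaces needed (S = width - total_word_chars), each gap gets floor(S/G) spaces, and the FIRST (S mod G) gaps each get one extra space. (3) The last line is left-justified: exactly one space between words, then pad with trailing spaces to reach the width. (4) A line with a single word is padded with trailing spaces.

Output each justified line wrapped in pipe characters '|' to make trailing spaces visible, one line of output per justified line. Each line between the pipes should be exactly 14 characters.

Answer: |plane     this|
|memory  desert|
|water     oats|
|dictionary    |
|stop    pencil|
|run   security|
|python in rain|
|vector   night|
|angry keyboard|

Derivation:
Line 1: ['plane', 'this'] (min_width=10, slack=4)
Line 2: ['memory', 'desert'] (min_width=13, slack=1)
Line 3: ['water', 'oats'] (min_width=10, slack=4)
Line 4: ['dictionary'] (min_width=10, slack=4)
Line 5: ['stop', 'pencil'] (min_width=11, slack=3)
Line 6: ['run', 'security'] (min_width=12, slack=2)
Line 7: ['python', 'in', 'rain'] (min_width=14, slack=0)
Line 8: ['vector', 'night'] (min_width=12, slack=2)
Line 9: ['angry', 'keyboard'] (min_width=14, slack=0)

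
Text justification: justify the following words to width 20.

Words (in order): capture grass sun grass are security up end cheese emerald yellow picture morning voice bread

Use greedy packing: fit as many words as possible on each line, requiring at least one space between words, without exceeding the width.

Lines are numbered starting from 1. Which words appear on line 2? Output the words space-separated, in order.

Answer: grass are security

Derivation:
Line 1: ['capture', 'grass', 'sun'] (min_width=17, slack=3)
Line 2: ['grass', 'are', 'security'] (min_width=18, slack=2)
Line 3: ['up', 'end', 'cheese'] (min_width=13, slack=7)
Line 4: ['emerald', 'yellow'] (min_width=14, slack=6)
Line 5: ['picture', 'morning'] (min_width=15, slack=5)
Line 6: ['voice', 'bread'] (min_width=11, slack=9)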